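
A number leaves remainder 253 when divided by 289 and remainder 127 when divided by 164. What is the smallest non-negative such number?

41291

Write x = 253 + 289·k. Then 289·k ≡ 127 − 253 ≡ 38 (mod 164).
Need 289⁻¹ mod 164. Extended Euclid on (164, 125):
164 = 1·125 + 39
125 = 3·39 + 8
39 = 4·8 + 7
8 = 1·7 + 1
7 = 7·1 + 0
Back-substitute:
1 = 8 − 7
1 = −39 + 5·8
1 = 5·125 − 16·39
1 = −16·164 + 21·125
289⁻¹ ≡ 21 (mod 164), so k ≡ 21·38 ≡ 142 (mod 164).
x = 253 + 289·142 = 41291.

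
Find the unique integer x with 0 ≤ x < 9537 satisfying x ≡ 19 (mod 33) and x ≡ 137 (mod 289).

Write x = 19 + 33·k. Then 33·k ≡ 137 − 19 ≡ 118 (mod 289).
Need 33⁻¹ mod 289. Extended Euclid on (289, 33):
289 = 8*33 + 25
33 = 1*25 + 8
25 = 3*8 + 1
8 = 8*1 + 0
Back-substitute:
1 = 25 − 3·8
1 = −3·33 + 4·25
1 = 4·289 − 35·33
33⁻¹ ≡ 254 (mod 289), so k ≡ 254·118 ≡ 205 (mod 289).
x = 19 + 33·205 = 6784.

6784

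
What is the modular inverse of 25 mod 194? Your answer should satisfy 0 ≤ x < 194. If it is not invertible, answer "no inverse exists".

Apply the Euclidean algorithm to 194 and 25:
194 = 7×25 + 19
25 = 1×19 + 6
19 = 3×6 + 1
6 = 6×1 + 0
gcd = 1, so the inverse exists. Back-substitute:
1 = 19 − 3·6
1 = −3·25 + 4·19
1 = 4·194 − 31·25
So 25·(-31) ≡ 1 (mod 194), and -31 ≡ 163 (mod 194).

163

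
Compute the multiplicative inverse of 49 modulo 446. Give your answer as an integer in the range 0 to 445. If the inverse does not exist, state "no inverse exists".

gcd(446, 49) by repeated division:
446 = 9·49 + 5
49 = 9·5 + 4
5 = 1·4 + 1
4 = 4·1 + 0
gcd = 1, so the inverse exists. Back-substitute:
1 = 5 − 4
1 = −49 + 10·5
1 = 10·446 − 91·49
Thus 49·(-91) ≡ 1 (mod 446); reducing, -91 mod 446 = 355.

355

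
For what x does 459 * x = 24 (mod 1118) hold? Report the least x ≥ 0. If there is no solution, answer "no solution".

First find gcd(459, 1118):
1118 = 2·459 + 200
459 = 2·200 + 59
200 = 3·59 + 23
59 = 2·23 + 13
23 = 1·13 + 10
13 = 1·10 + 3
10 = 3·3 + 1
3 = 3·1 + 0
gcd = 1, so a unique solution mod 1118 exists.
Back-substitute for the Bézout coefficients:
1 = 10 − 3·3
1 = −3·13 + 4·10
1 = 4·23 − 7·13
1 = −7·59 + 18·23
1 = 18·200 − 61·59
1 = −61·459 + 140·200
1 = 140·1118 − 341·459
So 459·(-341) ≡ 1 (mod 1118), giving 459⁻¹ ≡ 777.
x ≡ 459⁻¹·24 ≡ 777·24 ≡ 760 (mod 1118).

760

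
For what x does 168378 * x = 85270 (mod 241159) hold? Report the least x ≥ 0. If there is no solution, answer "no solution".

First find gcd(168378, 241159):
241159 = 1×168378 + 72781
168378 = 2×72781 + 22816
72781 = 3×22816 + 4333
22816 = 5×4333 + 1151
4333 = 3×1151 + 880
1151 = 1×880 + 271
880 = 3×271 + 67
271 = 4×67 + 3
67 = 22×3 + 1
3 = 3×1 + 0
gcd = 1, so a unique solution mod 241159 exists.
Back-substitute for the Bézout coefficients:
1 = 67 − 22·3
1 = −22·271 + 89·67
1 = 89·880 − 289·271
1 = −289·1151 + 378·880
1 = 378·4333 − 1423·1151
1 = −1423·22816 + 7493·4333
1 = 7493·72781 − 23902·22816
1 = −23902·168378 + 55297·72781
1 = 55297·241159 − 79199·168378
So 168378·(-79199) ≡ 1 (mod 241159), giving 168378⁻¹ ≡ 161960.
x ≡ 168378⁻¹·85270 ≡ 161960·85270 ≡ 117906 (mod 241159).

117906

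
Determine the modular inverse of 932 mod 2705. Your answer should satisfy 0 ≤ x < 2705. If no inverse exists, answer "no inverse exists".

Extended Euclidean algorithm:
2705 = 2·932 + 841
932 = 1·841 + 91
841 = 9·91 + 22
91 = 4·22 + 3
22 = 7·3 + 1
3 = 3·1 + 0
Since gcd(932, 2705) = 1, back-substitute to write 1 as a combination:
1 = 22 − 7·3
1 = −7·91 + 29·22
1 = 29·841 − 268·91
1 = −268·932 + 297·841
1 = 297·2705 − 862·932
Thus 932·(-862) ≡ 1 (mod 2705); reducing, -862 mod 2705 = 1843.

1843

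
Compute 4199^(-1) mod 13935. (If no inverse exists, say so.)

3239

Apply the Euclidean algorithm to 13935 and 4199:
13935 = 3·4199 + 1338
4199 = 3·1338 + 185
1338 = 7·185 + 43
185 = 4·43 + 13
43 = 3·13 + 4
13 = 3·4 + 1
4 = 4·1 + 0
Since gcd(4199, 13935) = 1, back-substitute to write 1 as a combination:
1 = 13 − 3·4
1 = −3·43 + 10·13
1 = 10·185 − 43·43
1 = −43·1338 + 311·185
1 = 311·4199 − 976·1338
1 = −976·13935 + 3239·4199
So 4199·3239 ≡ 1 (mod 13935).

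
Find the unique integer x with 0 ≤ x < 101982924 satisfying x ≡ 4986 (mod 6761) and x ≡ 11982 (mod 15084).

15744594

Write x = 4986 + 6761·k. Then 6761·k ≡ 11982 − 4986 ≡ 6996 (mod 15084).
Need 6761⁻¹ mod 15084. Extended Euclid on (15084, 6761):
15084 = 2×6761 + 1562
6761 = 4×1562 + 513
1562 = 3×513 + 23
513 = 22×23 + 7
23 = 3×7 + 2
7 = 3×2 + 1
2 = 2×1 + 0
Back-substitute:
1 = 7 − 3·2
1 = −3·23 + 10·7
1 = 10·513 − 223·23
1 = −223·1562 + 679·513
1 = 679·6761 − 2939·1562
1 = −2939·15084 + 6557·6761
6761⁻¹ ≡ 6557 (mod 15084), so k ≡ 6557·6996 ≡ 2328 (mod 15084).
x = 4986 + 6761·2328 = 15744594.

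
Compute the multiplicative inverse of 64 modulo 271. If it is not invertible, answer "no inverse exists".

Apply the Euclidean algorithm to 271 and 64:
271 = 4·64 + 15
64 = 4·15 + 4
15 = 3·4 + 3
4 = 1·3 + 1
3 = 3·1 + 0
gcd = 1, so the inverse exists. Back-substitute:
1 = 4 − 3
1 = −15 + 4·4
1 = 4·64 − 17·15
1 = −17·271 + 72·64
So 64·72 ≡ 1 (mod 271).

72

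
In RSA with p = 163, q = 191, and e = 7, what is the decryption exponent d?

26383

φ(n) = (p−1)(q−1) = 162·190 = 30780.
Need d with 7·d ≡ 1 (mod 30780). Apply the extended Euclidean algorithm:
30780 = 4397*7 + 1
7 = 7*1 + 0
Back-substitute:
1 = 30780 − 4397·7
So 7·(-4397) ≡ 1 (mod 30780), hence d ≡ -4397 ≡ 26383 (mod 30780).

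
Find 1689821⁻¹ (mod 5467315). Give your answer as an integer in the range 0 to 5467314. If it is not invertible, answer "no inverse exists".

no inverse exists

Euclidean algorithm on 5467315, 1689821:
5467315 = 3·1689821 + 397852
1689821 = 4·397852 + 98413
397852 = 4·98413 + 4200
98413 = 23·4200 + 1813
4200 = 2·1813 + 574
1813 = 3·574 + 91
574 = 6·91 + 28
91 = 3·28 + 7
28 = 4·7 + 0
Since gcd = 7 > 1, 1689821 is not a unit mod 5467315.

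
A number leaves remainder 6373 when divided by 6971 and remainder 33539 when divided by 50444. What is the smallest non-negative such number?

Write x = 6373 + 6971·k. Then 6971·k ≡ 33539 − 6373 ≡ 27166 (mod 50444).
Need 6971⁻¹ mod 50444. Extended Euclid on (50444, 6971):
50444 = 7·6971 + 1647
6971 = 4·1647 + 383
1647 = 4·383 + 115
383 = 3·115 + 38
115 = 3·38 + 1
38 = 38·1 + 0
Back-substitute:
1 = 115 − 3·38
1 = −3·383 + 10·115
1 = 10·1647 − 43·383
1 = −43·6971 + 182·1647
1 = 182·50444 − 1317·6971
6971⁻¹ ≡ 49127 (mod 50444), so k ≡ 49127·27166 ≡ 37618 (mod 50444).
x = 6373 + 6971·37618 = 262241451.

262241451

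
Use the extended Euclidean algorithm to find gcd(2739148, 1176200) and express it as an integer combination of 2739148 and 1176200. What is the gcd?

Euclidean algorithm:
2739148 = 2·1176200 + 386748
1176200 = 3·386748 + 15956
386748 = 24·15956 + 3804
15956 = 4·3804 + 740
3804 = 5·740 + 104
740 = 7·104 + 12
104 = 8·12 + 8
12 = 1·8 + 4
8 = 2·4 + 0
gcd(2739148, 1176200) = 4.
Working backward:
4 = 12 − 8
4 = −104 + 9·12
4 = 9·740 − 64·104
4 = −64·3804 + 329·740
4 = 329·15956 − 1380·3804
4 = −1380·386748 + 33449·15956
4 = 33449·1176200 − 101727·386748
4 = −101727·2739148 + 236903·1176200
So 4 = (-101727)·2739148 + (236903)·1176200.

4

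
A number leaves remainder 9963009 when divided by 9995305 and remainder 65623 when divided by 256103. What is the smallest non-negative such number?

61601032419

Write x = 9963009 + 9995305·k. Then 9995305·k ≡ 65623 − 9963009 ≡ 90631 (mod 256103).
Need 9995305⁻¹ mod 256103. Extended Euclid on (256103, 7288):
256103 = 35*7288 + 1023
7288 = 7*1023 + 127
1023 = 8*127 + 7
127 = 18*7 + 1
7 = 7*1 + 0
Back-substitute:
1 = 127 − 18·7
1 = −18·1023 + 145·127
1 = 145·7288 − 1033·1023
1 = −1033·256103 + 36300·7288
9995305⁻¹ ≡ 36300 (mod 256103), so k ≡ 36300·90631 ≡ 6162 (mod 256103).
x = 9963009 + 9995305·6162 = 61601032419.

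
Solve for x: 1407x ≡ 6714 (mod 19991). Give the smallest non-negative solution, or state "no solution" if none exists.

First find gcd(1407, 19991):
19991 = 14*1407 + 293
1407 = 4*293 + 235
293 = 1*235 + 58
235 = 4*58 + 3
58 = 19*3 + 1
3 = 3*1 + 0
gcd = 1, so a unique solution mod 19991 exists.
Back-substitute for the Bézout coefficients:
1 = 58 − 19·3
1 = −19·235 + 77·58
1 = 77·293 − 96·235
1 = −96·1407 + 461·293
1 = 461·19991 − 6550·1407
So 1407·(-6550) ≡ 1 (mod 19991), giving 1407⁻¹ ≡ 13441.
x ≡ 1407⁻¹·6714 ≡ 13441·6714 ≡ 3500 (mod 19991).

3500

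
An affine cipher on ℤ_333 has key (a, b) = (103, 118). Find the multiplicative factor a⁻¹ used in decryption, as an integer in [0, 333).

97

Run Euclid on (333, 103):
333 = 3·103 + 24
103 = 4·24 + 7
24 = 3·7 + 3
7 = 2·3 + 1
3 = 3·1 + 0
The gcd is 1. Working backward:
1 = 7 − 2·3
1 = −2·24 + 7·7
1 = 7·103 − 30·24
1 = −30·333 + 97·103
So 103·97 ≡ 1 (mod 333).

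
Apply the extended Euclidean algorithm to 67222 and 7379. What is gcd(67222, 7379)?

1

Repeated division:
67222 = 9*7379 + 811
7379 = 9*811 + 80
811 = 10*80 + 11
80 = 7*11 + 3
11 = 3*3 + 2
3 = 1*2 + 1
2 = 2*1 + 0
gcd(67222, 7379) = 1.
Back-substituting:
1 = 3 − 2
1 = −11 + 4·3
1 = 4·80 − 29·11
1 = −29·811 + 294·80
1 = 294·7379 − 2675·811
1 = −2675·67222 + 24369·7379
So 1 = (-2675)·67222 + (24369)·7379.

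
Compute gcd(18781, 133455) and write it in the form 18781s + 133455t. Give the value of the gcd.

Repeated division:
133455 = 7·18781 + 1988
18781 = 9·1988 + 889
1988 = 2·889 + 210
889 = 4·210 + 49
210 = 4·49 + 14
49 = 3·14 + 7
14 = 2·7 + 0
gcd(18781, 133455) = 7.
Back-substituting:
7 = 49 − 3·14
7 = −3·210 + 13·49
7 = 13·889 − 55·210
7 = −55·1988 + 123·889
7 = 123·18781 − 1162·1988
7 = −1162·133455 + 8257·18781
So 7 = (-1162)·133455 + (8257)·18781.

7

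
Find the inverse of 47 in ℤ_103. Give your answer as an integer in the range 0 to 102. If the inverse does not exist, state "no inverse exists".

57

Apply the Euclidean algorithm to 103 and 47:
103 = 2×47 + 9
47 = 5×9 + 2
9 = 4×2 + 1
2 = 2×1 + 0
Since gcd(47, 103) = 1, back-substitute to write 1 as a combination:
1 = 9 − 4·2
1 = −4·47 + 21·9
1 = 21·103 − 46·47
So 47·(-46) ≡ 1 (mod 103), and -46 ≡ 57 (mod 103).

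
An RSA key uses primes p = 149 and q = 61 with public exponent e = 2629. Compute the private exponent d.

φ(n) = (p−1)(q−1) = 148·60 = 8880.
Need d with 2629·d ≡ 1 (mod 8880). Apply the extended Euclidean algorithm:
8880 = 3·2629 + 993
2629 = 2·993 + 643
993 = 1·643 + 350
643 = 1·350 + 293
350 = 1·293 + 57
293 = 5·57 + 8
57 = 7·8 + 1
8 = 8·1 + 0
Back-substitute:
1 = 57 − 7·8
1 = −7·293 + 36·57
1 = 36·350 − 43·293
1 = −43·643 + 79·350
1 = 79·993 − 122·643
1 = −122·2629 + 323·993
1 = 323·8880 − 1091·2629
So 2629·(-1091) ≡ 1 (mod 8880), hence d ≡ -1091 ≡ 7789 (mod 8880).

7789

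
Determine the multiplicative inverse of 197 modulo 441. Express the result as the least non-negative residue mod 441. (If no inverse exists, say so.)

197

Apply the Euclidean algorithm to 441 and 197:
441 = 2*197 + 47
197 = 4*47 + 9
47 = 5*9 + 2
9 = 4*2 + 1
2 = 2*1 + 0
The gcd is 1. Working backward:
1 = 9 − 4·2
1 = −4·47 + 21·9
1 = 21·197 − 88·47
1 = −88·441 + 197·197
So 197·197 ≡ 1 (mod 441).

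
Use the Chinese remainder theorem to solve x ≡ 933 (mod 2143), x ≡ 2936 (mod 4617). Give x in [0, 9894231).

Write x = 933 + 2143·k. Then 2143·k ≡ 2936 − 933 ≡ 2003 (mod 4617).
Need 2143⁻¹ mod 4617. Extended Euclid on (4617, 2143):
4617 = 2*2143 + 331
2143 = 6*331 + 157
331 = 2*157 + 17
157 = 9*17 + 4
17 = 4*4 + 1
4 = 4*1 + 0
Back-substitute:
1 = 17 − 4·4
1 = −4·157 + 37·17
1 = 37·331 − 78·157
1 = −78·2143 + 505·331
1 = 505·4617 − 1088·2143
2143⁻¹ ≡ 3529 (mod 4617), so k ≡ 3529·2003 ≡ 4577 (mod 4617).
x = 933 + 2143·4577 = 9809444.

9809444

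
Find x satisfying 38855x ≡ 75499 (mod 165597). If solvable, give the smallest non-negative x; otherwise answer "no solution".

First find gcd(38855, 165597):
165597 = 4×38855 + 10177
38855 = 3×10177 + 8324
10177 = 1×8324 + 1853
8324 = 4×1853 + 912
1853 = 2×912 + 29
912 = 31×29 + 13
29 = 2×13 + 3
13 = 4×3 + 1
3 = 3×1 + 0
gcd = 1, so a unique solution mod 165597 exists.
Back-substitute for the Bézout coefficients:
1 = 13 − 4·3
1 = −4·29 + 9·13
1 = 9·912 − 283·29
1 = −283·1853 + 575·912
1 = 575·8324 − 2583·1853
1 = −2583·10177 + 3158·8324
1 = 3158·38855 − 12057·10177
1 = −12057·165597 + 51386·38855
So 38855·(51386) ≡ 1 (mod 165597), giving 38855⁻¹ ≡ 51386.
x ≡ 38855⁻¹·75499 ≡ 51386·75499 ≡ 150695 (mod 165597).

150695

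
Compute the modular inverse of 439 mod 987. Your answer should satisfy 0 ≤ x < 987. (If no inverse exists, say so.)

661

Run Euclid on (987, 439):
987 = 2×439 + 109
439 = 4×109 + 3
109 = 36×3 + 1
3 = 3×1 + 0
The gcd is 1. Working backward:
1 = 109 − 36·3
1 = −36·439 + 145·109
1 = 145·987 − 326·439
So 439·(-326) ≡ 1 (mod 987), and -326 ≡ 661 (mod 987).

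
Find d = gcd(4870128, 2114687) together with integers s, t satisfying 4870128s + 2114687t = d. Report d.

Apply Euclid's algorithm to 4870128 and 2114687:
4870128 = 2·2114687 + 640754
2114687 = 3·640754 + 192425
640754 = 3·192425 + 63479
192425 = 3·63479 + 1988
63479 = 31·1988 + 1851
1988 = 1·1851 + 137
1851 = 13·137 + 70
137 = 1·70 + 67
70 = 1·67 + 3
67 = 22·3 + 1
3 = 3·1 + 0
gcd(4870128, 2114687) = 1.
Working backward:
1 = 67 − 22·3
1 = −22·70 + 23·67
1 = 23·137 − 45·70
1 = −45·1851 + 608·137
1 = 608·1988 − 653·1851
1 = −653·63479 + 20851·1988
1 = 20851·192425 − 63206·63479
1 = −63206·640754 + 210469·192425
1 = 210469·2114687 − 694613·640754
1 = −694613·4870128 + 1599695·2114687
So 1 = (-694613)·4870128 + (1599695)·2114687.

1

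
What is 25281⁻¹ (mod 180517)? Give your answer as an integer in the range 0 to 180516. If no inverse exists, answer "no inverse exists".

125650

Apply the Euclidean algorithm to 180517 and 25281:
180517 = 7*25281 + 3550
25281 = 7*3550 + 431
3550 = 8*431 + 102
431 = 4*102 + 23
102 = 4*23 + 10
23 = 2*10 + 3
10 = 3*3 + 1
3 = 3*1 + 0
The gcd is 1. Working backward:
1 = 10 − 3·3
1 = −3·23 + 7·10
1 = 7·102 − 31·23
1 = −31·431 + 131·102
1 = 131·3550 − 1079·431
1 = −1079·25281 + 7684·3550
1 = 7684·180517 − 54867·25281
Hence 25281⁻¹ ≡ -54867 ≡ 125650 (mod 180517).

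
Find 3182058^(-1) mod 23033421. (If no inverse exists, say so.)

Compute gcd(3182058, 23033421):
23033421 = 7×3182058 + 759015
3182058 = 4×759015 + 145998
759015 = 5×145998 + 29025
145998 = 5×29025 + 873
29025 = 33×873 + 216
873 = 4×216 + 9
216 = 24×9 + 0
The gcd is 9, not 1, hence no inverse exists.

no inverse exists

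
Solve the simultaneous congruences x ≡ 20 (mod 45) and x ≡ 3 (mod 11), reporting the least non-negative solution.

245

Write x = 20 + 45·k. Then 45·k ≡ 3 − 20 ≡ 5 (mod 11).
Need 45⁻¹ mod 11. Extended Euclid on (11, 1):
11 = 11·1 + 0
45⁻¹ ≡ 1 (mod 11), so k ≡ 1·5 ≡ 5 (mod 11).
x = 20 + 45·5 = 245.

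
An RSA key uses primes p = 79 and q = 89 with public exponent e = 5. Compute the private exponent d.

1373

φ(n) = (p−1)(q−1) = 78·88 = 6864.
Need d with 5·d ≡ 1 (mod 6864). Apply the extended Euclidean algorithm:
6864 = 1372×5 + 4
5 = 1×4 + 1
4 = 4×1 + 0
Back-substitute:
1 = 5 − 4
1 = −6864 + 1373·5
So 5·1373 ≡ 1 (mod 6864), hence d = 1373.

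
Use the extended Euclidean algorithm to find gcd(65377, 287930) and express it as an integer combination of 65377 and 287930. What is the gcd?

Repeated division:
287930 = 4×65377 + 26422
65377 = 2×26422 + 12533
26422 = 2×12533 + 1356
12533 = 9×1356 + 329
1356 = 4×329 + 40
329 = 8×40 + 9
40 = 4×9 + 4
9 = 2×4 + 1
4 = 4×1 + 0
gcd(65377, 287930) = 1.
Back-substituting:
1 = 9 − 2·4
1 = −2·40 + 9·9
1 = 9·329 − 74·40
1 = −74·1356 + 305·329
1 = 305·12533 − 2819·1356
1 = −2819·26422 + 5943·12533
1 = 5943·65377 − 14705·26422
1 = −14705·287930 + 64763·65377
So 1 = (-14705)·287930 + (64763)·65377.

1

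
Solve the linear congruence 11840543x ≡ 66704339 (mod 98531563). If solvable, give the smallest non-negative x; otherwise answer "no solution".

First find gcd(11840543, 98531563):
98531563 = 8×11840543 + 3807219
11840543 = 3×3807219 + 418886
3807219 = 9×418886 + 37245
418886 = 11×37245 + 9191
37245 = 4×9191 + 481
9191 = 19×481 + 52
481 = 9×52 + 13
52 = 4×13 + 0
gcd = 13 and 13 | 66704339, so solutions exist. Divide through by 13: 910811x ≡ 5131103 (mod 7579351).
Now find 910811⁻¹ mod 7579351:
7579351 = 8×910811 + 292863
910811 = 3×292863 + 32222
292863 = 9×32222 + 2865
32222 = 11×2865 + 707
2865 = 4×707 + 37
707 = 19×37 + 4
37 = 9×4 + 1
4 = 4×1 + 0
Back-substitute:
1 = 37 − 9·4
1 = −9·707 + 172·37
1 = 172·2865 − 697·707
1 = −697·32222 + 7839·2865
1 = 7839·292863 − 71248·32222
1 = −71248·910811 + 221583·292863
1 = 221583·7579351 − 1843912·910811
So 910811·(-1843912) ≡ 1 (mod 7579351), i.e. 910811⁻¹ ≡ 5735439.
Then x ≡ 5735439·5131103 ≡ 1458364 (mod 7579351); the smallest non-negative solution is x = 1458364.

1458364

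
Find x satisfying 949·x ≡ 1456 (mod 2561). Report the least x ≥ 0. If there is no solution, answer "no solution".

First find gcd(949, 2561):
2561 = 2×949 + 663
949 = 1×663 + 286
663 = 2×286 + 91
286 = 3×91 + 13
91 = 7×13 + 0
gcd = 13 and 13 | 1456, so solutions exist. Divide through by 13: 73x ≡ 112 (mod 197).
Now find 73⁻¹ mod 197:
197 = 2×73 + 51
73 = 1×51 + 22
51 = 2×22 + 7
22 = 3×7 + 1
7 = 7×1 + 0
Back-substitute:
1 = 22 − 3·7
1 = −3·51 + 7·22
1 = 7·73 − 10·51
1 = −10·197 + 27·73
So 73⁻¹ ≡ 27 (mod 197).
Then x ≡ 27·112 ≡ 69 (mod 197); the smallest non-negative solution is x = 69.

69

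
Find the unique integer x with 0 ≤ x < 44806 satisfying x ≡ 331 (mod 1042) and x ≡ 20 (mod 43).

Write x = 331 + 1042·k. Then 1042·k ≡ 20 − 331 ≡ 33 (mod 43).
Need 1042⁻¹ mod 43. Extended Euclid on (43, 10):
43 = 4×10 + 3
10 = 3×3 + 1
3 = 3×1 + 0
Back-substitute:
1 = 10 − 3·3
1 = −3·43 + 13·10
1042⁻¹ ≡ 13 (mod 43), so k ≡ 13·33 ≡ 42 (mod 43).
x = 331 + 1042·42 = 44095.

44095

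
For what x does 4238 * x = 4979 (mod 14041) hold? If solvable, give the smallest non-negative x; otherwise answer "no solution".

12104

First find gcd(4238, 14041):
14041 = 3*4238 + 1327
4238 = 3*1327 + 257
1327 = 5*257 + 42
257 = 6*42 + 5
42 = 8*5 + 2
5 = 2*2 + 1
2 = 2*1 + 0
gcd = 1, so a unique solution mod 14041 exists.
Back-substitute for the Bézout coefficients:
1 = 5 − 2·2
1 = −2·42 + 17·5
1 = 17·257 − 104·42
1 = −104·1327 + 537·257
1 = 537·4238 − 1715·1327
1 = −1715·14041 + 5682·4238
So 4238·(5682) ≡ 1 (mod 14041), giving 4238⁻¹ ≡ 5682.
x ≡ 4238⁻¹·4979 ≡ 5682·4979 ≡ 12104 (mod 14041).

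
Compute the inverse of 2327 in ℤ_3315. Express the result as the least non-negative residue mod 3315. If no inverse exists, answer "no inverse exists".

no inverse exists

Compute gcd(2327, 3315):
3315 = 1*2327 + 988
2327 = 2*988 + 351
988 = 2*351 + 286
351 = 1*286 + 65
286 = 4*65 + 26
65 = 2*26 + 13
26 = 2*13 + 0
The gcd is 13, not 1, hence no inverse exists.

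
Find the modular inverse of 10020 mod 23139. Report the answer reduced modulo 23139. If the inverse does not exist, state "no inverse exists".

no inverse exists

Euclidean algorithm on 23139, 10020:
23139 = 2·10020 + 3099
10020 = 3·3099 + 723
3099 = 4·723 + 207
723 = 3·207 + 102
207 = 2·102 + 3
102 = 34·3 + 0
Since gcd = 3 > 1, 10020 is not a unit mod 23139.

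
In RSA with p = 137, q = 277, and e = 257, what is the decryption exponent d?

8033

φ(n) = (p−1)(q−1) = 136·276 = 37536.
Need d with 257·d ≡ 1 (mod 37536). Apply the extended Euclidean algorithm:
37536 = 146*257 + 14
257 = 18*14 + 5
14 = 2*5 + 4
5 = 1*4 + 1
4 = 4*1 + 0
Back-substitute:
1 = 5 − 4
1 = −14 + 3·5
1 = 3·257 − 55·14
1 = −55·37536 + 8033·257
So 257·8033 ≡ 1 (mod 37536), hence d = 8033.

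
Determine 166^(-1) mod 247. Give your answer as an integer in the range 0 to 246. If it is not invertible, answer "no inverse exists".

Apply the Euclidean algorithm to 247 and 166:
247 = 1·166 + 81
166 = 2·81 + 4
81 = 20·4 + 1
4 = 4·1 + 0
Since gcd(166, 247) = 1, back-substitute to write 1 as a combination:
1 = 81 − 20·4
1 = −20·166 + 41·81
1 = 41·247 − 61·166
Hence 166⁻¹ ≡ -61 ≡ 186 (mod 247).

186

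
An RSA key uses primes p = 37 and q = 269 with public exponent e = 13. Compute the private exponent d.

φ(n) = (p−1)(q−1) = 36·268 = 9648.
Need d with 13·d ≡ 1 (mod 9648). Apply the extended Euclidean algorithm:
9648 = 742×13 + 2
13 = 6×2 + 1
2 = 2×1 + 0
Back-substitute:
1 = 13 − 6·2
1 = −6·9648 + 4453·13
So 13·4453 ≡ 1 (mod 9648), hence d = 4453.

4453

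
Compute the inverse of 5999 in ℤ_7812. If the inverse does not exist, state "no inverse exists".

Compute gcd(5999, 7812):
7812 = 1*5999 + 1813
5999 = 3*1813 + 560
1813 = 3*560 + 133
560 = 4*133 + 28
133 = 4*28 + 21
28 = 1*21 + 7
21 = 3*7 + 0
The gcd is 7, not 1, hence no inverse exists.

no inverse exists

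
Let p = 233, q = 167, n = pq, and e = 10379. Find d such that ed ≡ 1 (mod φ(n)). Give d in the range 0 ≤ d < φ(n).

18115

φ(n) = (p−1)(q−1) = 232·166 = 38512.
Need d with 10379·d ≡ 1 (mod 38512). Apply the extended Euclidean algorithm:
38512 = 3*10379 + 7375
10379 = 1*7375 + 3004
7375 = 2*3004 + 1367
3004 = 2*1367 + 270
1367 = 5*270 + 17
270 = 15*17 + 15
17 = 1*15 + 2
15 = 7*2 + 1
2 = 2*1 + 0
Back-substitute:
1 = 15 − 7·2
1 = −7·17 + 8·15
1 = 8·270 − 127·17
1 = −127·1367 + 643·270
1 = 643·3004 − 1413·1367
1 = −1413·7375 + 3469·3004
1 = 3469·10379 − 4882·7375
1 = −4882·38512 + 18115·10379
So 10379·18115 ≡ 1 (mod 38512), hence d = 18115.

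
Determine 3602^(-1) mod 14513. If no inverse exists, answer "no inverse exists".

Apply the Euclidean algorithm to 14513 and 3602:
14513 = 4·3602 + 105
3602 = 34·105 + 32
105 = 3·32 + 9
32 = 3·9 + 5
9 = 1·5 + 4
5 = 1·4 + 1
4 = 4·1 + 0
Since gcd(3602, 14513) = 1, back-substitute to write 1 as a combination:
1 = 5 − 4
1 = −9 + 2·5
1 = 2·32 − 7·9
1 = −7·105 + 23·32
1 = 23·3602 − 789·105
1 = −789·14513 + 3179·3602
So 3602·3179 ≡ 1 (mod 14513).

3179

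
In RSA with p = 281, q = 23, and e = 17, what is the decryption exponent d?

5073

φ(n) = (p−1)(q−1) = 280·22 = 6160.
Need d with 17·d ≡ 1 (mod 6160). Apply the extended Euclidean algorithm:
6160 = 362·17 + 6
17 = 2·6 + 5
6 = 1·5 + 1
5 = 5·1 + 0
Back-substitute:
1 = 6 − 5
1 = −17 + 3·6
1 = 3·6160 − 1087·17
So 17·(-1087) ≡ 1 (mod 6160), hence d ≡ -1087 ≡ 5073 (mod 6160).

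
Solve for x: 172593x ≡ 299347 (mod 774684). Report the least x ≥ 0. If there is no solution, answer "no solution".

no solution

gcd(172593, 774684):
774684 = 4·172593 + 84312
172593 = 2·84312 + 3969
84312 = 21·3969 + 963
3969 = 4·963 + 117
963 = 8·117 + 27
117 = 4·27 + 9
27 = 3·9 + 0
gcd = 9, but 9 ∤ 299347, so the congruence has no solution.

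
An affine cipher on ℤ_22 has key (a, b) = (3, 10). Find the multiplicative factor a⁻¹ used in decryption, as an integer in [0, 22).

gcd(22, 3) by repeated division:
22 = 7·3 + 1
3 = 3·1 + 0
The gcd is 1. Working backward:
1 = 22 − 7·3
So 3·(-7) ≡ 1 (mod 22), and -7 ≡ 15 (mod 22).

15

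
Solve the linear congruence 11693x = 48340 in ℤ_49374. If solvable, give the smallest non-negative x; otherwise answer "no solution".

47516

First find gcd(11693, 49374):
49374 = 4*11693 + 2602
11693 = 4*2602 + 1285
2602 = 2*1285 + 32
1285 = 40*32 + 5
32 = 6*5 + 2
5 = 2*2 + 1
2 = 2*1 + 0
gcd = 1, so a unique solution mod 49374 exists.
Back-substitute for the Bézout coefficients:
1 = 5 − 2·2
1 = −2·32 + 13·5
1 = 13·1285 − 522·32
1 = −522·2602 + 1057·1285
1 = 1057·11693 − 4750·2602
1 = −4750·49374 + 20057·11693
So 11693·(20057) ≡ 1 (mod 49374), giving 11693⁻¹ ≡ 20057.
x ≡ 11693⁻¹·48340 ≡ 20057·48340 ≡ 47516 (mod 49374).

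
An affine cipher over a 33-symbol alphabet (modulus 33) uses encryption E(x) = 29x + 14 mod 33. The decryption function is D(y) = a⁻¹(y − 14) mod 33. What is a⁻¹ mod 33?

Extended Euclidean algorithm:
33 = 1*29 + 4
29 = 7*4 + 1
4 = 4*1 + 0
Since gcd(29, 33) = 1, back-substitute to write 1 as a combination:
1 = 29 − 7·4
1 = −7·33 + 8·29
So 29·8 ≡ 1 (mod 33).

8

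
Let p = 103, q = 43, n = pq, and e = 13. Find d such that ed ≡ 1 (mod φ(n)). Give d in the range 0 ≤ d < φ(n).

3625

φ(n) = (p−1)(q−1) = 102·42 = 4284.
Need d with 13·d ≡ 1 (mod 4284). Apply the extended Euclidean algorithm:
4284 = 329·13 + 7
13 = 1·7 + 6
7 = 1·6 + 1
6 = 6·1 + 0
Back-substitute:
1 = 7 − 6
1 = −13 + 2·7
1 = 2·4284 − 659·13
So 13·(-659) ≡ 1 (mod 4284), hence d ≡ -659 ≡ 3625 (mod 4284).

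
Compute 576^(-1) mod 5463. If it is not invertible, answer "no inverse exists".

no inverse exists

Euclidean algorithm on 5463, 576:
5463 = 9×576 + 279
576 = 2×279 + 18
279 = 15×18 + 9
18 = 2×9 + 0
Since gcd = 9 > 1, 576 is not a unit mod 5463.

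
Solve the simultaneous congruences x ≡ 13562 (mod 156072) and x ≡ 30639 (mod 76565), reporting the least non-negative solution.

Write x = 13562 + 156072·k. Then 156072·k ≡ 30639 − 13562 ≡ 17077 (mod 76565).
Need 156072⁻¹ mod 76565. Extended Euclid on (76565, 2942):
76565 = 26*2942 + 73
2942 = 40*73 + 22
73 = 3*22 + 7
22 = 3*7 + 1
7 = 7*1 + 0
Back-substitute:
1 = 22 − 3·7
1 = −3·73 + 10·22
1 = 10·2942 − 403·73
1 = −403·76565 + 10488·2942
156072⁻¹ ≡ 10488 (mod 76565), so k ≡ 10488·17077 ≡ 18041 (mod 76565).
x = 13562 + 156072·18041 = 2815708514.

2815708514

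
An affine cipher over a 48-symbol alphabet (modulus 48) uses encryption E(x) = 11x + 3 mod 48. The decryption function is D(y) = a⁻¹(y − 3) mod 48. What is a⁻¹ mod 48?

Apply the Euclidean algorithm to 48 and 11:
48 = 4*11 + 4
11 = 2*4 + 3
4 = 1*3 + 1
3 = 3*1 + 0
The gcd is 1. Working backward:
1 = 4 − 3
1 = −11 + 3·4
1 = 3·48 − 13·11
Hence 11⁻¹ ≡ -13 ≡ 35 (mod 48).

35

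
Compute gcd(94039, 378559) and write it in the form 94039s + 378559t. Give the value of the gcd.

Repeated division:
378559 = 4·94039 + 2403
94039 = 39·2403 + 322
2403 = 7·322 + 149
322 = 2·149 + 24
149 = 6·24 + 5
24 = 4·5 + 4
5 = 1·4 + 1
4 = 4·1 + 0
gcd(94039, 378559) = 1.
Back-substituting:
1 = 5 − 4
1 = −24 + 5·5
1 = 5·149 − 31·24
1 = −31·322 + 67·149
1 = 67·2403 − 500·322
1 = −500·94039 + 19567·2403
1 = 19567·378559 − 78768·94039
So 1 = (19567)·378559 + (-78768)·94039.

1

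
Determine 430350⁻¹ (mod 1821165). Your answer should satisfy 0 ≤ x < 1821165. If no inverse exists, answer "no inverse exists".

Euclidean algorithm on 1821165, 430350:
1821165 = 4·430350 + 99765
430350 = 4·99765 + 31290
99765 = 3·31290 + 5895
31290 = 5·5895 + 1815
5895 = 3·1815 + 450
1815 = 4·450 + 15
450 = 30·15 + 0
The gcd is 15, not 1, hence no inverse exists.

no inverse exists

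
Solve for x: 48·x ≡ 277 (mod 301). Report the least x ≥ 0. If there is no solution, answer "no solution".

150

First find gcd(48, 301):
301 = 6×48 + 13
48 = 3×13 + 9
13 = 1×9 + 4
9 = 2×4 + 1
4 = 4×1 + 0
gcd = 1, so a unique solution mod 301 exists.
Back-substitute for the Bézout coefficients:
1 = 9 − 2·4
1 = −2·13 + 3·9
1 = 3·48 − 11·13
1 = −11·301 + 69·48
So 48·(69) ≡ 1 (mod 301), giving 48⁻¹ ≡ 69.
x ≡ 48⁻¹·277 ≡ 69·277 ≡ 150 (mod 301).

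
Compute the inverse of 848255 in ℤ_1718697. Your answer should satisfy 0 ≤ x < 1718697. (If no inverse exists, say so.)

553094

Run Euclid on (1718697, 848255):
1718697 = 2×848255 + 22187
848255 = 38×22187 + 5149
22187 = 4×5149 + 1591
5149 = 3×1591 + 376
1591 = 4×376 + 87
376 = 4×87 + 28
87 = 3×28 + 3
28 = 9×3 + 1
3 = 3×1 + 0
Since gcd(848255, 1718697) = 1, back-substitute to write 1 as a combination:
1 = 28 − 9·3
1 = −9·87 + 28·28
1 = 28·376 − 121·87
1 = −121·1591 + 512·376
1 = 512·5149 − 1657·1591
1 = −1657·22187 + 7140·5149
1 = 7140·848255 − 272977·22187
1 = −272977·1718697 + 553094·848255
So 848255·553094 ≡ 1 (mod 1718697).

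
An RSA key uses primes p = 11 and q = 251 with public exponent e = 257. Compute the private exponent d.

φ(n) = (p−1)(q−1) = 10·250 = 2500.
Need d with 257·d ≡ 1 (mod 2500). Apply the extended Euclidean algorithm:
2500 = 9*257 + 187
257 = 1*187 + 70
187 = 2*70 + 47
70 = 1*47 + 23
47 = 2*23 + 1
23 = 23*1 + 0
Back-substitute:
1 = 47 − 2·23
1 = −2·70 + 3·47
1 = 3·187 − 8·70
1 = −8·257 + 11·187
1 = 11·2500 − 107·257
So 257·(-107) ≡ 1 (mod 2500), hence d ≡ -107 ≡ 2393 (mod 2500).

2393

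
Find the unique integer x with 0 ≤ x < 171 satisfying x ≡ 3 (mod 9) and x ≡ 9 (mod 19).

Write x = 3 + 9·k. Then 9·k ≡ 9 − 3 ≡ 6 (mod 19).
Need 9⁻¹ mod 19. Extended Euclid on (19, 9):
19 = 2·9 + 1
9 = 9·1 + 0
Back-substitute:
1 = 19 − 2·9
9⁻¹ ≡ 17 (mod 19), so k ≡ 17·6 ≡ 7 (mod 19).
x = 3 + 9·7 = 66.

66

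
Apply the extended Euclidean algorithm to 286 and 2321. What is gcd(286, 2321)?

Euclidean algorithm:
2321 = 8·286 + 33
286 = 8·33 + 22
33 = 1·22 + 11
22 = 2·11 + 0
gcd(286, 2321) = 11.
Express as a combination:
11 = 33 − 22
11 = −286 + 9·33
11 = 9·2321 − 73·286
So 11 = (9)·2321 + (-73)·286.

11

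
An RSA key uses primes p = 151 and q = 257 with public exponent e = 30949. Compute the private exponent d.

13549

φ(n) = (p−1)(q−1) = 150·256 = 38400.
Need d with 30949·d ≡ 1 (mod 38400). Apply the extended Euclidean algorithm:
38400 = 1×30949 + 7451
30949 = 4×7451 + 1145
7451 = 6×1145 + 581
1145 = 1×581 + 564
581 = 1×564 + 17
564 = 33×17 + 3
17 = 5×3 + 2
3 = 1×2 + 1
2 = 2×1 + 0
Back-substitute:
1 = 3 − 2
1 = −17 + 6·3
1 = 6·564 − 199·17
1 = −199·581 + 205·564
1 = 205·1145 − 404·581
1 = −404·7451 + 2629·1145
1 = 2629·30949 − 10920·7451
1 = −10920·38400 + 13549·30949
So 30949·13549 ≡ 1 (mod 38400), hence d = 13549.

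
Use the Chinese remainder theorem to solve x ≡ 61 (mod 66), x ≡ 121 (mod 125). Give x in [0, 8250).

2371

Write x = 61 + 66·k. Then 66·k ≡ 121 − 61 ≡ 60 (mod 125).
Need 66⁻¹ mod 125. Extended Euclid on (125, 66):
125 = 1·66 + 59
66 = 1·59 + 7
59 = 8·7 + 3
7 = 2·3 + 1
3 = 3·1 + 0
Back-substitute:
1 = 7 − 2·3
1 = −2·59 + 17·7
1 = 17·66 − 19·59
1 = −19·125 + 36·66
66⁻¹ ≡ 36 (mod 125), so k ≡ 36·60 ≡ 35 (mod 125).
x = 61 + 66·35 = 2371.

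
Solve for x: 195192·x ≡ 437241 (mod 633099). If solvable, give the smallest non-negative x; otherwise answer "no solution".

92107

First find gcd(195192, 633099):
633099 = 3×195192 + 47523
195192 = 4×47523 + 5100
47523 = 9×5100 + 1623
5100 = 3×1623 + 231
1623 = 7×231 + 6
231 = 38×6 + 3
6 = 2×3 + 0
gcd = 3 and 3 | 437241, so solutions exist. Divide through by 3: 65064x ≡ 145747 (mod 211033).
Now find 65064⁻¹ mod 211033:
211033 = 3×65064 + 15841
65064 = 4×15841 + 1700
15841 = 9×1700 + 541
1700 = 3×541 + 77
541 = 7×77 + 2
77 = 38×2 + 1
2 = 2×1 + 0
Back-substitute:
1 = 77 − 38·2
1 = −38·541 + 267·77
1 = 267·1700 − 839·541
1 = −839·15841 + 7818·1700
1 = 7818·65064 − 32111·15841
1 = −32111·211033 + 104151·65064
So 65064⁻¹ ≡ 104151 (mod 211033).
Then x ≡ 104151·145747 ≡ 92107 (mod 211033); the smallest non-negative solution is x = 92107.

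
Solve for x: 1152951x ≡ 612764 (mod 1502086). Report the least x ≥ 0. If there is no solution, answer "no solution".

First find gcd(1152951, 1502086):
1502086 = 1×1152951 + 349135
1152951 = 3×349135 + 105546
349135 = 3×105546 + 32497
105546 = 3×32497 + 8055
32497 = 4×8055 + 277
8055 = 29×277 + 22
277 = 12×22 + 13
22 = 1×13 + 9
13 = 1×9 + 4
9 = 2×4 + 1
4 = 4×1 + 0
gcd = 1, so a unique solution mod 1502086 exists.
Back-substitute for the Bézout coefficients:
1 = 9 − 2·4
1 = −2·13 + 3·9
1 = 3·22 − 5·13
1 = −5·277 + 63·22
1 = 63·8055 − 1832·277
1 = −1832·32497 + 7391·8055
1 = 7391·105546 − 24005·32497
1 = −24005·349135 + 79406·105546
1 = 79406·1152951 − 262223·349135
1 = −262223·1502086 + 341629·1152951
So 1152951·(341629) ≡ 1 (mod 1502086), giving 1152951⁻¹ ≡ 341629.
x ≡ 1152951⁻¹·612764 ≡ 341629·612764 ≡ 1239252 (mod 1502086).

1239252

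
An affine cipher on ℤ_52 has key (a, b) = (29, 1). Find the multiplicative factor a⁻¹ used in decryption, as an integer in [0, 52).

9

Apply the Euclidean algorithm to 52 and 29:
52 = 1*29 + 23
29 = 1*23 + 6
23 = 3*6 + 5
6 = 1*5 + 1
5 = 5*1 + 0
Since gcd(29, 52) = 1, back-substitute to write 1 as a combination:
1 = 6 − 5
1 = −23 + 4·6
1 = 4·29 − 5·23
1 = −5·52 + 9·29
So 29·9 ≡ 1 (mod 52).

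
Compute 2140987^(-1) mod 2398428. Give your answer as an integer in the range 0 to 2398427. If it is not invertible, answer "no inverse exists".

Extended Euclidean algorithm:
2398428 = 1·2140987 + 257441
2140987 = 8·257441 + 81459
257441 = 3·81459 + 13064
81459 = 6·13064 + 3075
13064 = 4·3075 + 764
3075 = 4·764 + 19
764 = 40·19 + 4
19 = 4·4 + 3
4 = 1·3 + 1
3 = 3·1 + 0
Since gcd(2140987, 2398428) = 1, back-substitute to write 1 as a combination:
1 = 4 − 3
1 = −19 + 5·4
1 = 5·764 − 201·19
1 = −201·3075 + 809·764
1 = 809·13064 − 3437·3075
1 = −3437·81459 + 21431·13064
1 = 21431·257441 − 67730·81459
1 = −67730·2140987 + 563271·257441
1 = 563271·2398428 − 631001·2140987
So 2140987·(-631001) ≡ 1 (mod 2398428), and -631001 ≡ 1767427 (mod 2398428).

1767427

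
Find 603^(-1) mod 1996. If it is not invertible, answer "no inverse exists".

Apply the Euclidean algorithm to 1996 and 603:
1996 = 3·603 + 187
603 = 3·187 + 42
187 = 4·42 + 19
42 = 2·19 + 4
19 = 4·4 + 3
4 = 1·3 + 1
3 = 3·1 + 0
gcd = 1, so the inverse exists. Back-substitute:
1 = 4 − 3
1 = −19 + 5·4
1 = 5·42 − 11·19
1 = −11·187 + 49·42
1 = 49·603 − 158·187
1 = −158·1996 + 523·603
So 603·523 ≡ 1 (mod 1996).

523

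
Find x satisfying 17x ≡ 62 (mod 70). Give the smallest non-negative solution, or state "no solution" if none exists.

First find gcd(17, 70):
70 = 4·17 + 2
17 = 8·2 + 1
2 = 2·1 + 0
gcd = 1, so a unique solution mod 70 exists.
Back-substitute for the Bézout coefficients:
1 = 17 − 8·2
1 = −8·70 + 33·17
So 17·(33) ≡ 1 (mod 70), giving 17⁻¹ ≡ 33.
x ≡ 17⁻¹·62 ≡ 33·62 ≡ 16 (mod 70).

16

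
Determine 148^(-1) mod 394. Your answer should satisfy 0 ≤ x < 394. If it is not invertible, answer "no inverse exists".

no inverse exists

Compute gcd(148, 394):
394 = 2·148 + 98
148 = 1·98 + 50
98 = 1·50 + 48
50 = 1·48 + 2
48 = 24·2 + 0
The gcd is 2, not 1, hence no inverse exists.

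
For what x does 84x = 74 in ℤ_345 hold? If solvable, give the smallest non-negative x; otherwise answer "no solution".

no solution

gcd(84, 345):
345 = 4·84 + 9
84 = 9·9 + 3
9 = 3·3 + 0
gcd = 3, but 3 ∤ 74, so the congruence has no solution.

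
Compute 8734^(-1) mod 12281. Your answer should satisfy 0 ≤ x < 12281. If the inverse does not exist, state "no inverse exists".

11959

Extended Euclidean algorithm:
12281 = 1*8734 + 3547
8734 = 2*3547 + 1640
3547 = 2*1640 + 267
1640 = 6*267 + 38
267 = 7*38 + 1
38 = 38*1 + 0
gcd = 1, so the inverse exists. Back-substitute:
1 = 267 − 7·38
1 = −7·1640 + 43·267
1 = 43·3547 − 93·1640
1 = −93·8734 + 229·3547
1 = 229·12281 − 322·8734
Thus 8734·(-322) ≡ 1 (mod 12281); reducing, -322 mod 12281 = 11959.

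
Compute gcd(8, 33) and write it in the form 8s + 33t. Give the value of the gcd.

Euclidean algorithm:
33 = 4*8 + 1
8 = 8*1 + 0
gcd(8, 33) = 1.
Express as a combination:
1 = 33 − 4·8
So 1 = (1)·33 + (-4)·8.

1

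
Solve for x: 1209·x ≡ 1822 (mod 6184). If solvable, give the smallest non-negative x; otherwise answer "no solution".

3894

First find gcd(1209, 6184):
6184 = 5·1209 + 139
1209 = 8·139 + 97
139 = 1·97 + 42
97 = 2·42 + 13
42 = 3·13 + 3
13 = 4·3 + 1
3 = 3·1 + 0
gcd = 1, so a unique solution mod 6184 exists.
Back-substitute for the Bézout coefficients:
1 = 13 − 4·3
1 = −4·42 + 13·13
1 = 13·97 − 30·42
1 = −30·139 + 43·97
1 = 43·1209 − 374·139
1 = −374·6184 + 1913·1209
So 1209·(1913) ≡ 1 (mod 6184), giving 1209⁻¹ ≡ 1913.
x ≡ 1209⁻¹·1822 ≡ 1913·1822 ≡ 3894 (mod 6184).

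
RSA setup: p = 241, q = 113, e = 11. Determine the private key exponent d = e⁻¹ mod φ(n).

7331

φ(n) = (p−1)(q−1) = 240·112 = 26880.
Need d with 11·d ≡ 1 (mod 26880). Apply the extended Euclidean algorithm:
26880 = 2443*11 + 7
11 = 1*7 + 4
7 = 1*4 + 3
4 = 1*3 + 1
3 = 3*1 + 0
Back-substitute:
1 = 4 − 3
1 = −7 + 2·4
1 = 2·11 − 3·7
1 = −3·26880 + 7331·11
So 11·7331 ≡ 1 (mod 26880), hence d = 7331.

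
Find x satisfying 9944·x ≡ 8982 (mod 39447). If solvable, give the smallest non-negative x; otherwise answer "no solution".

First find gcd(9944, 39447):
39447 = 3·9944 + 9615
9944 = 1·9615 + 329
9615 = 29·329 + 74
329 = 4·74 + 33
74 = 2·33 + 8
33 = 4·8 + 1
8 = 8·1 + 0
gcd = 1, so a unique solution mod 39447 exists.
Back-substitute for the Bézout coefficients:
1 = 33 − 4·8
1 = −4·74 + 9·33
1 = 9·329 − 40·74
1 = −40·9615 + 1169·329
1 = 1169·9944 − 1209·9615
1 = −1209·39447 + 4796·9944
So 9944·(4796) ≡ 1 (mod 39447), giving 9944⁻¹ ≡ 4796.
x ≡ 9944⁻¹·8982 ≡ 4796·8982 ≡ 1548 (mod 39447).

1548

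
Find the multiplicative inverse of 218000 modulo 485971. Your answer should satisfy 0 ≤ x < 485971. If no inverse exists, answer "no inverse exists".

Run Euclid on (485971, 218000):
485971 = 2·218000 + 49971
218000 = 4·49971 + 18116
49971 = 2·18116 + 13739
18116 = 1·13739 + 4377
13739 = 3·4377 + 608
4377 = 7·608 + 121
608 = 5·121 + 3
121 = 40·3 + 1
3 = 3·1 + 0
The gcd is 1. Working backward:
1 = 121 − 40·3
1 = −40·608 + 201·121
1 = 201·4377 − 1447·608
1 = −1447·13739 + 4542·4377
1 = 4542·18116 − 5989·13739
1 = −5989·49971 + 16520·18116
1 = 16520·218000 − 72069·49971
1 = −72069·485971 + 160658·218000
So 218000·160658 ≡ 1 (mod 485971).

160658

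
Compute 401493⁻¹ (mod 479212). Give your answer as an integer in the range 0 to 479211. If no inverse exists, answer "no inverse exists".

43433

Extended Euclidean algorithm:
479212 = 1×401493 + 77719
401493 = 5×77719 + 12898
77719 = 6×12898 + 331
12898 = 38×331 + 320
331 = 1×320 + 11
320 = 29×11 + 1
11 = 11×1 + 0
The gcd is 1. Working backward:
1 = 320 − 29·11
1 = −29·331 + 30·320
1 = 30·12898 − 1169·331
1 = −1169·77719 + 7044·12898
1 = 7044·401493 − 36389·77719
1 = −36389·479212 + 43433·401493
So 401493·43433 ≡ 1 (mod 479212).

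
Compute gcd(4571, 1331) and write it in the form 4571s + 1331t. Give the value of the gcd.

1

Euclidean algorithm:
4571 = 3*1331 + 578
1331 = 2*578 + 175
578 = 3*175 + 53
175 = 3*53 + 16
53 = 3*16 + 5
16 = 3*5 + 1
5 = 5*1 + 0
gcd(4571, 1331) = 1.
Express as a combination:
1 = 16 − 3·5
1 = −3·53 + 10·16
1 = 10·175 − 33·53
1 = −33·578 + 109·175
1 = 109·1331 − 251·578
1 = −251·4571 + 862·1331
So 1 = (-251)·4571 + (862)·1331.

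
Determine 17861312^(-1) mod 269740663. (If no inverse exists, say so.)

11740272

Apply the Euclidean algorithm to 269740663 and 17861312:
269740663 = 15×17861312 + 1820983
17861312 = 9×1820983 + 1472465
1820983 = 1×1472465 + 348518
1472465 = 4×348518 + 78393
348518 = 4×78393 + 34946
78393 = 2×34946 + 8501
34946 = 4×8501 + 942
8501 = 9×942 + 23
942 = 40×23 + 22
23 = 1×22 + 1
22 = 22×1 + 0
Since gcd(17861312, 269740663) = 1, back-substitute to write 1 as a combination:
1 = 23 − 22
1 = −942 + 41·23
1 = 41·8501 − 370·942
1 = −370·34946 + 1521·8501
1 = 1521·78393 − 3412·34946
1 = −3412·348518 + 15169·78393
1 = 15169·1472465 − 64088·348518
1 = −64088·1820983 + 79257·1472465
1 = 79257·17861312 − 777401·1820983
1 = −777401·269740663 + 11740272·17861312
So 17861312·11740272 ≡ 1 (mod 269740663).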